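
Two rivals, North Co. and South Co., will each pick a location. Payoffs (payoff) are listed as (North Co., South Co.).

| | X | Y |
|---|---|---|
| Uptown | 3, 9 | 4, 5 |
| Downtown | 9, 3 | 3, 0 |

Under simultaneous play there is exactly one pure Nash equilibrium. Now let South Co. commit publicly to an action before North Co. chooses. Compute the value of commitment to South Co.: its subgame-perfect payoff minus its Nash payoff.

North Co. best-responds to each possible South Co. move:
- X → North Co. plays Downtown (best of 3, 9); South Co. gets 3.
- Y → North Co. plays Uptown (best of 4, 3); South Co. gets 5.
Among 3, 5, the best is 5 at Y. Subgame-perfect outcome: (Uptown, Y) with payoffs (4, 5).
Under simultaneous play:
North Co.'s best replies: X→Downtown; Y→Uptown.
South Co.'s best replies: Uptown→X; Downtown→X.
The unique mutual best reply is (Downtown, X), giving (9, 3).
South Co.'s commitment gain: 5 − 3 = 2.

2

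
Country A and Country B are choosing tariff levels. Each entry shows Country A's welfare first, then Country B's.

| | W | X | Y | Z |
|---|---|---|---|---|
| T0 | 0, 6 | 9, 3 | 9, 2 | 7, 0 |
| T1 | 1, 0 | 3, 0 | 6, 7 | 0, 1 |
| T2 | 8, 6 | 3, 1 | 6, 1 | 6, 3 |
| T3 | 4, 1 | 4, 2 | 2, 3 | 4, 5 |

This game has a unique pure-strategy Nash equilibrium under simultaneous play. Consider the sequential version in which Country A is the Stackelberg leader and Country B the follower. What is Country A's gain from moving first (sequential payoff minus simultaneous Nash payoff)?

Solve by backward induction (Country A leads).
- T0: Country B compares 6, 3, 2, 0 and picks W; Country A would get 0.
- T1: Country B compares 0, 0, 7, 1 and picks Y; Country A would get 6.
- T2: Country B compares 6, 1, 1, 3 and picks W; Country A would get 8.
- T3: Country B compares 1, 2, 3, 5 and picks Z; Country A would get 4.
Maximizing over 0, 6, 8, 4, Country A chooses T2. Subgame-perfect outcome: (T2, W) with payoffs (8, 6).
Under simultaneous play:
Country A's best replies: W→T2; X→T0; Y→T0; Z→T0.
Country B's best replies: T0→W; T1→Y; T2→W; T3→Z.
The unique mutual best reply is (T2, W), giving (8, 6).
Country A's commitment gain: 8 − 8 = 0.

0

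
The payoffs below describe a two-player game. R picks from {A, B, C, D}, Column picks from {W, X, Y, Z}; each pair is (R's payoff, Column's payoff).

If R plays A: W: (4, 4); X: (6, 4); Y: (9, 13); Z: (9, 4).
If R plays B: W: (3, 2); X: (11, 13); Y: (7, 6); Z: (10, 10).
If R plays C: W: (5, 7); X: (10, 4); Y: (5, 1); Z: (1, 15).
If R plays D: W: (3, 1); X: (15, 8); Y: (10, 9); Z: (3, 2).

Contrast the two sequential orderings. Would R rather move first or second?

If R leads: Column's best replies are A→Y, B→X, C→Z, D→Y; R's induced payoffs 9, 11, 1, 10; outcome (B, X), payoffs (11, 13).
If Column leads: R's best replies are W→C, X→D, Y→D, Z→B; Column's induced payoffs 7, 8, 9, 10; outcome (B, Z), payoffs (10, 10).
R gets 11 moving first and 10 moving second, so R prefers to move first.

first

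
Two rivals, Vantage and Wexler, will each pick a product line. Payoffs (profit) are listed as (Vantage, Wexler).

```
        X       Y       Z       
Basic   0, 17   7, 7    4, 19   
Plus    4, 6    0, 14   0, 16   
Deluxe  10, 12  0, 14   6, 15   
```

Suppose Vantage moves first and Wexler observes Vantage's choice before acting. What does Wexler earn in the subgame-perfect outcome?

15

Backward induction with Vantage moving first.
- Basic: Wexler compares 17, 7, 19 and picks Z; Vantage would get 4.
- Plus: Wexler compares 6, 14, 16 and picks Z; Vantage would get 0.
- Deluxe: Wexler compares 12, 14, 15 and picks Z; Vantage would get 6.
Maximizing over 4, 0, 6, Vantage chooses Deluxe. Subgame-perfect outcome: (Deluxe, Z) with payoffs (6, 15).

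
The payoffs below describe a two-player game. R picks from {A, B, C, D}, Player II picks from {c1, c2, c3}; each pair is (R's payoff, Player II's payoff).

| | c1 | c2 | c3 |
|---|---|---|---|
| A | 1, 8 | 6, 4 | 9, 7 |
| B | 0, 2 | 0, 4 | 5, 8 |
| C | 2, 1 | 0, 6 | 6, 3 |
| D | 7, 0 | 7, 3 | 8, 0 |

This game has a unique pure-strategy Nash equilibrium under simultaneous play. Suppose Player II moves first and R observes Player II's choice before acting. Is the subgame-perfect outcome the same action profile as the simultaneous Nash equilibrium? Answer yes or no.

no

Work backward from R's decision.
- c1: R compares 1, 0, 2, 7 and picks D; Player II would get 0.
- c2: R compares 6, 0, 0, 7 and picks D; Player II would get 3.
- c3: R compares 9, 5, 6, 8 and picks A; Player II would get 7.
Player II's induced payoffs are 0, 3, 7, so Player II commits to c3. Subgame-perfect outcome: (A, c3) with payoffs (9, 7).
Now find the simultaneous Nash equilibrium.
R's best replies: c1→D; c2→D; c3→A.
Player II's best replies: A→c1; B→c3; C→c2; D→c2.
Only (D, c2) has each player best-responding; Nash payoffs (7, 3).
Sequential outcome (A, c3) differs from the Nash profile (D, c2).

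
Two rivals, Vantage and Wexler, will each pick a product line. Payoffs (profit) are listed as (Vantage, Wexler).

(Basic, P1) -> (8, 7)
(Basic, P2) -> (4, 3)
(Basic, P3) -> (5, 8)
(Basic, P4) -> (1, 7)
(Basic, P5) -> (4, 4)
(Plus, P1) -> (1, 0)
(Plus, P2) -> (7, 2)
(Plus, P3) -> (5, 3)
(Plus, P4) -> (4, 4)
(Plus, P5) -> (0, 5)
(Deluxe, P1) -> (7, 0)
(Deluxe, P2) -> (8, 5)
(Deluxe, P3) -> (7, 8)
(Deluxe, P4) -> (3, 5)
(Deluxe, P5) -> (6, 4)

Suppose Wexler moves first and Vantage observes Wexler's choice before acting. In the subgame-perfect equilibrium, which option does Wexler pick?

P3

Work backward from Vantage's decision.
- P1: BR = Basic, leader payoff 7.
- P2: BR = Deluxe, leader payoff 5.
- P3: BR = Deluxe, leader payoff 8.
- P4: BR = Plus, leader payoff 4.
- P5: BR = Deluxe, leader payoff 4.
Among 7, 5, 8, 4, 4, the best is 8 at P3. Subgame-perfect outcome: (Deluxe, P3) with payoffs (7, 8).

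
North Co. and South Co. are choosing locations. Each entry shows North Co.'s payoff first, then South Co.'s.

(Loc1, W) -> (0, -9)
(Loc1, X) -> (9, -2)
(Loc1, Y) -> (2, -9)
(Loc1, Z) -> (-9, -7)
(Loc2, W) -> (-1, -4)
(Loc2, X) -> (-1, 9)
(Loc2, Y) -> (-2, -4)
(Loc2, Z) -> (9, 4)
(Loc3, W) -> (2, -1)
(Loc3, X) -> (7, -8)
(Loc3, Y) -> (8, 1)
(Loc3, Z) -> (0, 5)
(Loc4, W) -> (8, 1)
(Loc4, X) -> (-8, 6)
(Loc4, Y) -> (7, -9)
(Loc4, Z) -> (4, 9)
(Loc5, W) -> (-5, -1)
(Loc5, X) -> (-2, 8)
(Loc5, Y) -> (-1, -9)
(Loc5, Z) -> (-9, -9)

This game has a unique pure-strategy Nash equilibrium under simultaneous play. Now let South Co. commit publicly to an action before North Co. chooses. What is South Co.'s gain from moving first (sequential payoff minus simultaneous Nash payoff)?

6

Solve by backward induction (South Co. leads).
- W: North Co. compares 0, -1, 2, 8, -5 and picks Loc4; South Co. would get 1.
- X: North Co. compares 9, -1, 7, -8, -2 and picks Loc1; South Co. would get -2.
- Y: North Co. compares 2, -2, 8, 7, -1 and picks Loc3; South Co. would get 1.
- Z: North Co. compares -9, 9, 0, 4, -9 and picks Loc2; South Co. would get 4.
South Co.'s induced payoffs are 1, -2, 1, 4, so South Co. commits to Z. Subgame-perfect outcome: (Loc2, Z) with payoffs (9, 4).
Now find the simultaneous Nash equilibrium.
North Co.'s best replies: W→Loc4; X→Loc1; Y→Loc3; Z→Loc2.
South Co.'s best replies: Loc1→X; Loc2→X; Loc3→Z; Loc4→Z; Loc5→X.
Only (Loc1, X) has each player best-responding; Nash payoffs (9, -2).
South Co.'s commitment gain: 4 − -2 = 6.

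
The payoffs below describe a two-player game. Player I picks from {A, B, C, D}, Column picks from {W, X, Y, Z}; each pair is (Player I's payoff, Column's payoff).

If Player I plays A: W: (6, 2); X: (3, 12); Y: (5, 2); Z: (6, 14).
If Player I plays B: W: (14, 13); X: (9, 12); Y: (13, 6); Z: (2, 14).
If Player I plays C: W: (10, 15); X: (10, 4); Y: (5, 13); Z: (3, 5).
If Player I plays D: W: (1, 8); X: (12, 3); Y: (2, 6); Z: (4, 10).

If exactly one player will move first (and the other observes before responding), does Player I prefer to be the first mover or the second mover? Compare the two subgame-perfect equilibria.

first

If Player I leads: Column's best replies are A→Z, B→Z, C→W, D→Z; Player I's induced payoffs 6, 2, 10, 4; outcome (C, W), payoffs (10, 15).
If Column leads: Player I's best replies are W→B, X→D, Y→B, Z→A; Column's induced payoffs 13, 3, 6, 14; outcome (A, Z), payoffs (6, 14).
Player I gets 10 moving first and 6 moving second, so Player I prefers to move first.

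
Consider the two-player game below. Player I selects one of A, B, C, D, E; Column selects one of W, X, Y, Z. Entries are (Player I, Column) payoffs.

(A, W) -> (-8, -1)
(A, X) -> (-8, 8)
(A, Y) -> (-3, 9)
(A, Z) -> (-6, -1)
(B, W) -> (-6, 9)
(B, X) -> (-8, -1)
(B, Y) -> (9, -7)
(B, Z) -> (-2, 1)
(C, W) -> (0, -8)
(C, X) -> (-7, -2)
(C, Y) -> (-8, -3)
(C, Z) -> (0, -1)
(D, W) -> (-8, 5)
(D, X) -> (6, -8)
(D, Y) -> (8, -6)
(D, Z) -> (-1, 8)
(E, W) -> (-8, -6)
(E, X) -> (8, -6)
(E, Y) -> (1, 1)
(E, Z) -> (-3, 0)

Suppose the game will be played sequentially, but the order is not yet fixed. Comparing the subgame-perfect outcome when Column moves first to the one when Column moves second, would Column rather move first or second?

second

If Player I leads: Column's best replies are A→Y, B→W, C→Z, D→Z, E→Y; Player I's induced payoffs -3, -6, 0, -1, 1; outcome (E, Y), payoffs (1, 1).
If Column leads: Player I's best replies are W→C, X→E, Y→B, Z→C; Column's induced payoffs -8, -6, -7, -1; outcome (C, Z), payoffs (0, -1).
Column gets -1 moving first and 1 moving second, so Column prefers to move second.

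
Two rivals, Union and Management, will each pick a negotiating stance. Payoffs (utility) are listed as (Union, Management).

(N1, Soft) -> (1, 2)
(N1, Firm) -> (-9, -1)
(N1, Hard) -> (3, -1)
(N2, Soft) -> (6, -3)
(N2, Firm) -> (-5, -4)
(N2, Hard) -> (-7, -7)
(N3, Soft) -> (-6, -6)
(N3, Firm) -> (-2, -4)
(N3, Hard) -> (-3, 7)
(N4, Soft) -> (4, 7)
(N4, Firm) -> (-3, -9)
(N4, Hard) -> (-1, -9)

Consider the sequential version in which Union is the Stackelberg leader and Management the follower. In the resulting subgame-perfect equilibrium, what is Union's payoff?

Work backward from Management's decision.
- N1: BR = Soft, leader payoff 1.
- N2: BR = Soft, leader payoff 6.
- N3: BR = Hard, leader payoff -3.
- N4: BR = Soft, leader payoff 4.
Maximizing over 1, 6, -3, 4, Union chooses N2. Subgame-perfect outcome: (N2, Soft) with payoffs (6, -3).

6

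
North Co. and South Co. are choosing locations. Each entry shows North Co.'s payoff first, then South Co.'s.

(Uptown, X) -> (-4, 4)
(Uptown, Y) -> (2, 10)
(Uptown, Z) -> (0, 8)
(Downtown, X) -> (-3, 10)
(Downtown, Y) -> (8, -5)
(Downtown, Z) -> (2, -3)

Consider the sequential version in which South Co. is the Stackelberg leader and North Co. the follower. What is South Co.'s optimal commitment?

North Co. best-responds to each possible South Co. move:
- X: BR = Downtown, leader payoff 10.
- Y: BR = Downtown, leader payoff -5.
- Z: BR = Downtown, leader payoff -3.
Maximizing over 10, -5, -3, South Co. chooses X. Subgame-perfect outcome: (Downtown, X) with payoffs (-3, 10).

X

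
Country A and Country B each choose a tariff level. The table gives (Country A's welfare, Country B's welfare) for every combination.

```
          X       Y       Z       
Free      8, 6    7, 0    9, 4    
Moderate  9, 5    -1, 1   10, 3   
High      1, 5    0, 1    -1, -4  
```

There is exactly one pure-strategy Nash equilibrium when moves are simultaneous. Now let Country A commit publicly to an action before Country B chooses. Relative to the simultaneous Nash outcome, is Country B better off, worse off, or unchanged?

unchanged

Country B best-responds to each possible Country A move:
- Free: BR = X, leader payoff 8.
- Moderate: BR = X, leader payoff 9.
- High: BR = X, leader payoff 1.
Among 8, 9, 1, the best is 9 at Moderate. Subgame-perfect outcome: (Moderate, X) with payoffs (9, 5).
For the simultaneous game, intersect best replies.
Country A's best replies: X→Moderate; Y→Free; Z→Moderate.
Country B's best replies: Free→X; Moderate→X; High→X.
The unique mutual best reply is (Moderate, X), giving (9, 5).
Country B earns 5 sequentially versus 5 at the Nash outcome: unchanged.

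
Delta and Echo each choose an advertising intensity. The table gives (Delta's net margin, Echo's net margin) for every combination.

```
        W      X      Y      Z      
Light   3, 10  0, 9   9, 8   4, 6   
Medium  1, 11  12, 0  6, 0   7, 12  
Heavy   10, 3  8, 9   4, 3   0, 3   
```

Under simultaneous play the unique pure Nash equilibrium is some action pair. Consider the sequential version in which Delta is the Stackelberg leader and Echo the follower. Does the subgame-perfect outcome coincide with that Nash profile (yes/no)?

no

Backward induction with Delta moving first.
- Light: BR = W, leader payoff 3.
- Medium: BR = Z, leader payoff 7.
- Heavy: BR = X, leader payoff 8.
Maximizing over 3, 7, 8, Delta chooses Heavy. Subgame-perfect outcome: (Heavy, X) with payoffs (8, 9).
Under simultaneous play:
Delta's best replies: W→Heavy; X→Medium; Y→Light; Z→Medium.
Echo's best replies: Light→W; Medium→Z; Heavy→X.
The unique mutual best reply is (Medium, Z), giving (7, 12).
Sequential outcome (Heavy, X) differs from the Nash profile (Medium, Z).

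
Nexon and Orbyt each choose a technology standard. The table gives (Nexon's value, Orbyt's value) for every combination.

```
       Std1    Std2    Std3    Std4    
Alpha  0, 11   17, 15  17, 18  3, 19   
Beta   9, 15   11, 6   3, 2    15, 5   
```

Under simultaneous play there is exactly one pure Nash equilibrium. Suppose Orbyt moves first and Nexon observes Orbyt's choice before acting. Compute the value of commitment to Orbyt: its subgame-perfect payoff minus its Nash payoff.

Nexon best-responds to each possible Orbyt move:
- Std1: Nexon compares 0, 9 and picks Beta; Orbyt would get 15.
- Std2: Nexon compares 17, 11 and picks Alpha; Orbyt would get 15.
- Std3: Nexon compares 17, 3 and picks Alpha; Orbyt would get 18.
- Std4: Nexon compares 3, 15 and picks Beta; Orbyt would get 5.
Maximizing over 15, 15, 18, 5, Orbyt chooses Std3. Subgame-perfect outcome: (Alpha, Std3) with payoffs (17, 18).
Under simultaneous play:
Nexon's best replies: Std1→Beta; Std2→Alpha; Std3→Alpha; Std4→Beta.
Orbyt's best replies: Alpha→Std4; Beta→Std1.
Only (Beta, Std1) has each player best-responding; Nash payoffs (9, 15).
Orbyt's commitment gain: 18 − 15 = 3.

3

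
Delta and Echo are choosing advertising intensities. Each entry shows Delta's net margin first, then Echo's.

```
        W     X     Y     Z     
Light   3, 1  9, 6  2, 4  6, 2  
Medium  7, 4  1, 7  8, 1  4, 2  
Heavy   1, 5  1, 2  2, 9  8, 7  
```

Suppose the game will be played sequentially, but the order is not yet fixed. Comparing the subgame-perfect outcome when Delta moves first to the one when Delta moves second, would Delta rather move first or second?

If Delta leads: Echo's best replies are Light→X, Medium→X, Heavy→Y; Delta's induced payoffs 9, 1, 2; outcome (Light, X), payoffs (9, 6).
If Echo leads: Delta's best replies are W→Medium, X→Light, Y→Medium, Z→Heavy; Echo's induced payoffs 4, 6, 1, 7; outcome (Heavy, Z), payoffs (8, 7).
Delta gets 9 moving first and 8 moving second, so Delta prefers to move first.

first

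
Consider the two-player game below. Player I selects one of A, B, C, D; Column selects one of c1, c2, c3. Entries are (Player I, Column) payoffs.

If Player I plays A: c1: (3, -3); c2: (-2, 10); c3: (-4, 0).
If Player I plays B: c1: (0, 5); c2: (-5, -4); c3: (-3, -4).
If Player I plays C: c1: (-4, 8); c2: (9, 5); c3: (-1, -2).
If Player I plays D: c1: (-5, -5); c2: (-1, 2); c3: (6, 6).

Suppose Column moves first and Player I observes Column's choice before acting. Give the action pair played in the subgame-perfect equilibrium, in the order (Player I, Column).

Work backward from Player I's decision.
- c1: BR = A, leader payoff -3.
- c2: BR = C, leader payoff 5.
- c3: BR = D, leader payoff 6.
Column's induced payoffs are -3, 5, 6, so Column commits to c3. Subgame-perfect outcome: (D, c3) with payoffs (6, 6).

(D, c3)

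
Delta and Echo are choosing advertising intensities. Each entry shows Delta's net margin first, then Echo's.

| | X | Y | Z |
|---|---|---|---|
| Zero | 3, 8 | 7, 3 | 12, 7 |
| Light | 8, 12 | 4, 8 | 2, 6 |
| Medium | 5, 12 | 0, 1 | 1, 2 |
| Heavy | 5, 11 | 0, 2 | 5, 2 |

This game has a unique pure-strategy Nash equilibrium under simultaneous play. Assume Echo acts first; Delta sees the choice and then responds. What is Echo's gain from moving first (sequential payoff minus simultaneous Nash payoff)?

Solve by backward induction (Echo leads).
- X: Delta compares 3, 8, 5, 5 and picks Light; Echo would get 12.
- Y: Delta compares 7, 4, 0, 0 and picks Zero; Echo would get 3.
- Z: Delta compares 12, 2, 1, 5 and picks Zero; Echo would get 7.
Maximizing over 12, 3, 7, Echo chooses X. Subgame-perfect outcome: (Light, X) with payoffs (8, 12).
Under simultaneous play:
Delta's best replies: X→Light; Y→Zero; Z→Zero.
Echo's best replies: Zero→X; Light→X; Medium→X; Heavy→X.
The unique mutual best reply is (Light, X), giving (8, 12).
Echo's commitment gain: 12 − 12 = 0.

0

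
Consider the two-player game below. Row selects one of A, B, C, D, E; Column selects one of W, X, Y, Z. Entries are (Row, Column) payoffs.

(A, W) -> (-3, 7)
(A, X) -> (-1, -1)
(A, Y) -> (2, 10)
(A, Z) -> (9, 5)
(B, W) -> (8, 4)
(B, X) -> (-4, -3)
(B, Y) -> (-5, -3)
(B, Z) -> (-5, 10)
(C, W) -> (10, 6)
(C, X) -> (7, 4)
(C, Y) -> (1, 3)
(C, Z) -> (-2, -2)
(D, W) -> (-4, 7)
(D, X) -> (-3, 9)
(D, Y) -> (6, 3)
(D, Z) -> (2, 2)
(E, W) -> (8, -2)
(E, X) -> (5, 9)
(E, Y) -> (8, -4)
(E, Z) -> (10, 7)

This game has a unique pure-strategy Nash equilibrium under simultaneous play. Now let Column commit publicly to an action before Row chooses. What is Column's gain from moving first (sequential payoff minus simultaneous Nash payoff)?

1

Solve by backward induction (Column leads).
- W: Row compares -3, 8, 10, -4, 8 and picks C; Column would get 6.
- X: Row compares -1, -4, 7, -3, 5 and picks C; Column would get 4.
- Y: Row compares 2, -5, 1, 6, 8 and picks E; Column would get -4.
- Z: Row compares 9, -5, -2, 2, 10 and picks E; Column would get 7.
Among 6, 4, -4, 7, the best is 7 at Z. Subgame-perfect outcome: (E, Z) with payoffs (10, 7).
Under simultaneous play:
Row's best replies: W→C; X→C; Y→E; Z→E.
Column's best replies: A→Y; B→Z; C→W; D→X; E→X.
The unique mutual best reply is (C, W), giving (10, 6).
Column's commitment gain: 7 − 6 = 1.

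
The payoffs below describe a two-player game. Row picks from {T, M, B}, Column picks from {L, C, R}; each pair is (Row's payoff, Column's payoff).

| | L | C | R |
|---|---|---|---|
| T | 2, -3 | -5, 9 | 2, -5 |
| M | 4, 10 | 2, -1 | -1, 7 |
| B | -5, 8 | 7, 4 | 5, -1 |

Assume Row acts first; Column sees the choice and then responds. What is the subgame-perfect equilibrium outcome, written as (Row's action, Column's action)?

(M, L)

Backward induction with Row moving first.
- T: Column compares -3, 9, -5 and picks C; Row would get -5.
- M: Column compares 10, -1, 7 and picks L; Row would get 4.
- B: Column compares 8, 4, -1 and picks L; Row would get -5.
Among -5, 4, -5, the best is 4 at M. Subgame-perfect outcome: (M, L) with payoffs (4, 10).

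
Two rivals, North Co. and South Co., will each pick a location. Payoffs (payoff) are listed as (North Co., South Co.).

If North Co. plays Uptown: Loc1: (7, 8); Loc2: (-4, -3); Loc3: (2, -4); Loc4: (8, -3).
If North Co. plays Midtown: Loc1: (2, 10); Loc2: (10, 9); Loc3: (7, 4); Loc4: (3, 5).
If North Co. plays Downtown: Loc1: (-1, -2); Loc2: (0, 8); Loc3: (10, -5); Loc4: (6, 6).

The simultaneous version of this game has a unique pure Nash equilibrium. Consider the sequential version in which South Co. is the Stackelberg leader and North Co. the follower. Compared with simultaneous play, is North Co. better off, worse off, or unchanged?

better off

Backward induction with South Co. moving first.
- Loc1: North Co. compares 7, 2, -1 and picks Uptown; South Co. would get 8.
- Loc2: North Co. compares -4, 10, 0 and picks Midtown; South Co. would get 9.
- Loc3: North Co. compares 2, 7, 10 and picks Downtown; South Co. would get -5.
- Loc4: North Co. compares 8, 3, 6 and picks Uptown; South Co. would get -3.
Among 8, 9, -5, -3, the best is 9 at Loc2. Subgame-perfect outcome: (Midtown, Loc2) with payoffs (10, 9).
Under simultaneous play:
North Co.'s best replies: Loc1→Uptown; Loc2→Midtown; Loc3→Downtown; Loc4→Uptown.
South Co.'s best replies: Uptown→Loc1; Midtown→Loc1; Downtown→Loc2.
Only (Uptown, Loc1) has each player best-responding; Nash payoffs (7, 8).
North Co. earns 10 sequentially versus 7 at the Nash outcome: better off.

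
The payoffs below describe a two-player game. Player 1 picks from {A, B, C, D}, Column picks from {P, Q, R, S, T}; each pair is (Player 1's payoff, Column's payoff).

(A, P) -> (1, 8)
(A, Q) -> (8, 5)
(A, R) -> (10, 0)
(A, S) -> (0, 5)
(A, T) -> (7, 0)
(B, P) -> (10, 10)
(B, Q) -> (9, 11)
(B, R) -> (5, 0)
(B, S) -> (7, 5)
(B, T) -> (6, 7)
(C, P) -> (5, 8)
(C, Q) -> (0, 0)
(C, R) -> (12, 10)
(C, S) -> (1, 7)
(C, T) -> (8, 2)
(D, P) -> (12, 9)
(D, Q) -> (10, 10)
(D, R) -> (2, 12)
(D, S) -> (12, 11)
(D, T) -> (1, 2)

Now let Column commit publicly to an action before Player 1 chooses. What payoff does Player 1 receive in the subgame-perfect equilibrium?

Work backward from Player 1's decision.
- P: Player 1 compares 1, 10, 5, 12 and picks D; Column would get 9.
- Q: Player 1 compares 8, 9, 0, 10 and picks D; Column would get 10.
- R: Player 1 compares 10, 5, 12, 2 and picks C; Column would get 10.
- S: Player 1 compares 0, 7, 1, 12 and picks D; Column would get 11.
- T: Player 1 compares 7, 6, 8, 1 and picks C; Column would get 2.
Maximizing over 9, 10, 10, 11, 2, Column chooses S. Subgame-perfect outcome: (D, S) with payoffs (12, 11).

12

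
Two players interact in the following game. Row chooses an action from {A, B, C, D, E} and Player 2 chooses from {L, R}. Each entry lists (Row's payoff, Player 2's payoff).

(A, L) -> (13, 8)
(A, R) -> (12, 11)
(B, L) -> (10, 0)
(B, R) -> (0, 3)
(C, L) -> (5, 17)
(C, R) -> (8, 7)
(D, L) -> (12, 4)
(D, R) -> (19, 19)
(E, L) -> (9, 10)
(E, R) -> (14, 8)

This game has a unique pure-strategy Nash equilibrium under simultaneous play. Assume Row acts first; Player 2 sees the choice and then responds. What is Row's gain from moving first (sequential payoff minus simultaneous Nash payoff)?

0

Backward induction with Row moving first.
- A: Player 2 compares 8, 11 and picks R; Row would get 12.
- B: Player 2 compares 0, 3 and picks R; Row would get 0.
- C: Player 2 compares 17, 7 and picks L; Row would get 5.
- D: Player 2 compares 4, 19 and picks R; Row would get 19.
- E: Player 2 compares 10, 8 and picks L; Row would get 9.
Row's induced payoffs are 12, 0, 5, 19, 9, so Row commits to D. Subgame-perfect outcome: (D, R) with payoffs (19, 19).
For the simultaneous game, intersect best replies.
Row's best replies: L→A; R→D.
Player 2's best replies: A→R; B→R; C→L; D→R; E→L.
Only (D, R) has each player best-responding; Nash payoffs (19, 19).
Row's commitment gain: 19 − 19 = 0.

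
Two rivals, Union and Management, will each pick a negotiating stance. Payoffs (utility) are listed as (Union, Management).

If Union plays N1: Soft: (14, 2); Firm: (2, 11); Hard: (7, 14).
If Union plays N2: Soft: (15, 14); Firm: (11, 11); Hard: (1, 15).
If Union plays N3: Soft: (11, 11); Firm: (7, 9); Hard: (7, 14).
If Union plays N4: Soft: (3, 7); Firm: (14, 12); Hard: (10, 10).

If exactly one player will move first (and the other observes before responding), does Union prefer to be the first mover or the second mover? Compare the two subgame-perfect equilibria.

second

If Union leads: Management's best replies are N1→Hard, N2→Hard, N3→Hard, N4→Firm; Union's induced payoffs 7, 1, 7, 14; outcome (N4, Firm), payoffs (14, 12).
If Management leads: Union's best replies are Soft→N2, Firm→N4, Hard→N4; Management's induced payoffs 14, 12, 10; outcome (N2, Soft), payoffs (15, 14).
Union gets 14 moving first and 15 moving second, so Union prefers to move second.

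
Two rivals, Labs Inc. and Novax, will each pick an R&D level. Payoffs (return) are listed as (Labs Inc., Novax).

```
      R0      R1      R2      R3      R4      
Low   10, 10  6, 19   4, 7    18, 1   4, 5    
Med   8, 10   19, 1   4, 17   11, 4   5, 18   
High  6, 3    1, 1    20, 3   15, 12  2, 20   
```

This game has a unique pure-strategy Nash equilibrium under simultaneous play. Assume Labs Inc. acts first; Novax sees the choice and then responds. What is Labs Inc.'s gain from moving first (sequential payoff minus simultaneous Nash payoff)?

Novax best-responds to each possible Labs Inc. move:
- Low: Novax compares 10, 19, 7, 1, 5 and picks R1; Labs Inc. would get 6.
- Med: Novax compares 10, 1, 17, 4, 18 and picks R4; Labs Inc. would get 5.
- High: Novax compares 3, 1, 3, 12, 20 and picks R4; Labs Inc. would get 2.
Maximizing over 6, 5, 2, Labs Inc. chooses Low. Subgame-perfect outcome: (Low, R1) with payoffs (6, 19).
Now find the simultaneous Nash equilibrium.
Labs Inc.'s best replies: R0→Low; R1→Med; R2→High; R3→Low; R4→Med.
Novax's best replies: Low→R1; Med→R4; High→R4.
The unique mutual best reply is (Med, R4), giving (5, 18).
Labs Inc.'s commitment gain: 6 − 5 = 1.

1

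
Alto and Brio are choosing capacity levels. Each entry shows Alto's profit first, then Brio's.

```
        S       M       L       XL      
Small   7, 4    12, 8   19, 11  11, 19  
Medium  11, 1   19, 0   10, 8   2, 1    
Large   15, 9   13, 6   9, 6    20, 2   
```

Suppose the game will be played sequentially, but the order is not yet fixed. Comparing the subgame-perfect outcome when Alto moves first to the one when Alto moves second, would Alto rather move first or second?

If Alto leads: Brio's best replies are Small→XL, Medium→L, Large→S; Alto's induced payoffs 11, 10, 15; outcome (Large, S), payoffs (15, 9).
If Brio leads: Alto's best replies are S→Large, M→Medium, L→Small, XL→Large; Brio's induced payoffs 9, 0, 11, 2; outcome (Small, L), payoffs (19, 11).
Alto gets 15 moving first and 19 moving second, so Alto prefers to move second.

second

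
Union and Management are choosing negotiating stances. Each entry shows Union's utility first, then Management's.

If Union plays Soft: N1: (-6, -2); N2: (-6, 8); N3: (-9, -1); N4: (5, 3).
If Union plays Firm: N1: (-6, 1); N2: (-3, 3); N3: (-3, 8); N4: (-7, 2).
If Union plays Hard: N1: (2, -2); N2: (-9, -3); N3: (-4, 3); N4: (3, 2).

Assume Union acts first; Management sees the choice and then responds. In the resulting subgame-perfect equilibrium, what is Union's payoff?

Backward induction with Union moving first.
- Soft: Management compares -2, 8, -1, 3 and picks N2; Union would get -6.
- Firm: Management compares 1, 3, 8, 2 and picks N3; Union would get -3.
- Hard: Management compares -2, -3, 3, 2 and picks N3; Union would get -4.
Maximizing over -6, -3, -4, Union chooses Firm. Subgame-perfect outcome: (Firm, N3) with payoffs (-3, 8).

-3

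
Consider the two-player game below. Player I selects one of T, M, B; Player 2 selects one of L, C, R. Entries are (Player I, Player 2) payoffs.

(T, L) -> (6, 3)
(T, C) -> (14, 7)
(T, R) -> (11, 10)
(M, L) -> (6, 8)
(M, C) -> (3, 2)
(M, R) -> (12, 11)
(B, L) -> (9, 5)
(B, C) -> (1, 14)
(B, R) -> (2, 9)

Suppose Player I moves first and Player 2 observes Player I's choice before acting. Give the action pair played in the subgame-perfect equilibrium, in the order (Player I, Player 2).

Player 2 best-responds to each possible Player I move:
- T: Player 2 compares 3, 7, 10 and picks R; Player I would get 11.
- M: Player 2 compares 8, 2, 11 and picks R; Player I would get 12.
- B: Player 2 compares 5, 14, 9 and picks C; Player I would get 1.
Player I's induced payoffs are 11, 12, 1, so Player I commits to M. Subgame-perfect outcome: (M, R) with payoffs (12, 11).

(M, R)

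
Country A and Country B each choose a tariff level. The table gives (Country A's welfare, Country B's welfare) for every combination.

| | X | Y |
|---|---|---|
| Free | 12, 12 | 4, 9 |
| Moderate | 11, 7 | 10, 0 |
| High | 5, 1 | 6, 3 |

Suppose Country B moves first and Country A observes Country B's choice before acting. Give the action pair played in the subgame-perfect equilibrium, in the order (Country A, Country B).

(Free, X)

Backward induction with Country B moving first.
- X: Country A compares 12, 11, 5 and picks Free; Country B would get 12.
- Y: Country A compares 4, 10, 6 and picks Moderate; Country B would get 0.
Among 12, 0, the best is 12 at X. Subgame-perfect outcome: (Free, X) with payoffs (12, 12).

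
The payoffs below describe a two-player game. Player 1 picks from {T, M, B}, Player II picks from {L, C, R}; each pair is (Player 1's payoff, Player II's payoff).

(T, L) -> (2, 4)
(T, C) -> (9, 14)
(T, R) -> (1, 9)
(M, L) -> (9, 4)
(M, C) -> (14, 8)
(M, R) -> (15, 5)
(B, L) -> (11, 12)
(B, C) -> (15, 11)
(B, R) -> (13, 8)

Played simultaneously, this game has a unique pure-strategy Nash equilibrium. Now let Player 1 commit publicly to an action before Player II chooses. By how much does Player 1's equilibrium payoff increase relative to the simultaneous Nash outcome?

Backward induction with Player 1 moving first.
- T: Player II compares 4, 14, 9 and picks C; Player 1 would get 9.
- M: Player II compares 4, 8, 5 and picks C; Player 1 would get 14.
- B: Player II compares 12, 11, 8 and picks L; Player 1 would get 11.
Player 1's induced payoffs are 9, 14, 11, so Player 1 commits to M. Subgame-perfect outcome: (M, C) with payoffs (14, 8).
For the simultaneous game, intersect best replies.
Player 1's best replies: L→B; C→B; R→M.
Player II's best replies: T→C; M→C; B→L.
Only (B, L) has each player best-responding; Nash payoffs (11, 12).
Player 1's commitment gain: 14 − 11 = 3.

3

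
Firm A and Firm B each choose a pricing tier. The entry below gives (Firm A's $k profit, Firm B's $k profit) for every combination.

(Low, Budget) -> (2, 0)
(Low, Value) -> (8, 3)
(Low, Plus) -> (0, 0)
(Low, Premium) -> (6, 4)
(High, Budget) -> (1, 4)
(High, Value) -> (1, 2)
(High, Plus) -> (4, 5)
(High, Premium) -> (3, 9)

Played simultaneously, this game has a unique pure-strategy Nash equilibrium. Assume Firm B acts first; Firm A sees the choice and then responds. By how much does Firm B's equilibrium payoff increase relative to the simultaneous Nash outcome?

Firm A best-responds to each possible Firm B move:
- Budget → Firm A plays Low (best of 2, 1); Firm B gets 0.
- Value → Firm A plays Low (best of 8, 1); Firm B gets 3.
- Plus → Firm A plays High (best of 0, 4); Firm B gets 5.
- Premium → Firm A plays Low (best of 6, 3); Firm B gets 4.
Firm B's induced payoffs are 0, 3, 5, 4, so Firm B commits to Plus. Subgame-perfect outcome: (High, Plus) with payoffs (4, 5).
Now find the simultaneous Nash equilibrium.
Firm A's best replies: Budget→Low; Value→Low; Plus→High; Premium→Low.
Firm B's best replies: Low→Premium; High→Premium.
Only (Low, Premium) has each player best-responding; Nash payoffs (6, 4).
Firm B's commitment gain: 5 − 4 = 1.

1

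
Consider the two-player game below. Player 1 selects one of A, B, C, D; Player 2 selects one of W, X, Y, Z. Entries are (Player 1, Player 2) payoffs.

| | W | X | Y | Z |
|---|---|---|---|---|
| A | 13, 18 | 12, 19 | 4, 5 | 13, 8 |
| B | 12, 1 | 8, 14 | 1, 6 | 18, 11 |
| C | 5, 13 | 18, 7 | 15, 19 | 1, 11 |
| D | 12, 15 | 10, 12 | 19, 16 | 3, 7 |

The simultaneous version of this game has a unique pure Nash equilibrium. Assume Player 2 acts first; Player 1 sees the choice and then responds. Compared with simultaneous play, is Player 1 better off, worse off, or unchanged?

worse off

Solve by backward induction (Player 2 leads).
- W: Player 1 compares 13, 12, 5, 12 and picks A; Player 2 would get 18.
- X: Player 1 compares 12, 8, 18, 10 and picks C; Player 2 would get 7.
- Y: Player 1 compares 4, 1, 15, 19 and picks D; Player 2 would get 16.
- Z: Player 1 compares 13, 18, 1, 3 and picks B; Player 2 would get 11.
Among 18, 7, 16, 11, the best is 18 at W. Subgame-perfect outcome: (A, W) with payoffs (13, 18).
Now find the simultaneous Nash equilibrium.
Player 1's best replies: W→A; X→C; Y→D; Z→B.
Player 2's best replies: A→X; B→X; C→Y; D→Y.
The unique mutual best reply is (D, Y), giving (19, 16).
Player 1 earns 13 sequentially versus 19 at the Nash outcome: worse off.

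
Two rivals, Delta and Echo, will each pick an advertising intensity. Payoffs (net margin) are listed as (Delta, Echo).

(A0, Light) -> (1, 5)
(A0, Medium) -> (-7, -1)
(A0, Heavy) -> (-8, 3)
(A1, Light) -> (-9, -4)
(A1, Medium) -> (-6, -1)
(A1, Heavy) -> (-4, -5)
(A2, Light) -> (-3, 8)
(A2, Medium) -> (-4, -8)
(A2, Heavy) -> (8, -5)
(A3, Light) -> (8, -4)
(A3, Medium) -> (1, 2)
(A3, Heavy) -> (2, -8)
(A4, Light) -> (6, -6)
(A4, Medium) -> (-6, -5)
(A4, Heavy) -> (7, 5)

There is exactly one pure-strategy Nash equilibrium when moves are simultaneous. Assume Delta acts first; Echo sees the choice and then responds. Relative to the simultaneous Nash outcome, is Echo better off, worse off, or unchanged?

better off

Solve by backward induction (Delta leads).
- A0 → Echo plays Light (best of 5, -1, 3); Delta gets 1.
- A1 → Echo plays Medium (best of -4, -1, -5); Delta gets -6.
- A2 → Echo plays Light (best of 8, -8, -5); Delta gets -3.
- A3 → Echo plays Medium (best of -4, 2, -8); Delta gets 1.
- A4 → Echo plays Heavy (best of -6, -5, 5); Delta gets 7.
Delta's induced payoffs are 1, -6, -3, 1, 7, so Delta commits to A4. Subgame-perfect outcome: (A4, Heavy) with payoffs (7, 5).
Now find the simultaneous Nash equilibrium.
Delta's best replies: Light→A3; Medium→A3; Heavy→A2.
Echo's best replies: A0→Light; A1→Medium; A2→Light; A3→Medium; A4→Heavy.
The unique mutual best reply is (A3, Medium), giving (1, 2).
Echo earns 5 sequentially versus 2 at the Nash outcome: better off.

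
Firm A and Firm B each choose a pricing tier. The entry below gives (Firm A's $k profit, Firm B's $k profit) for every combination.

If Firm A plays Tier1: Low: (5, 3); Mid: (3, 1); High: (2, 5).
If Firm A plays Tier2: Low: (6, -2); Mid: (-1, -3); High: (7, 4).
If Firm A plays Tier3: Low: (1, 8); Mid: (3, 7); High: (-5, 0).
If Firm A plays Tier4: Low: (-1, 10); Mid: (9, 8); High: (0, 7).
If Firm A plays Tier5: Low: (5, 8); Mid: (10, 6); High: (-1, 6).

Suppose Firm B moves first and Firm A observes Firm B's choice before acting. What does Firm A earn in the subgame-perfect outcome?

10

Solve by backward induction (Firm B leads).
- Low → Firm A plays Tier2 (best of 5, 6, 1, -1, 5); Firm B gets -2.
- Mid → Firm A plays Tier5 (best of 3, -1, 3, 9, 10); Firm B gets 6.
- High → Firm A plays Tier2 (best of 2, 7, -5, 0, -1); Firm B gets 4.
Maximizing over -2, 6, 4, Firm B chooses Mid. Subgame-perfect outcome: (Tier5, Mid) with payoffs (10, 6).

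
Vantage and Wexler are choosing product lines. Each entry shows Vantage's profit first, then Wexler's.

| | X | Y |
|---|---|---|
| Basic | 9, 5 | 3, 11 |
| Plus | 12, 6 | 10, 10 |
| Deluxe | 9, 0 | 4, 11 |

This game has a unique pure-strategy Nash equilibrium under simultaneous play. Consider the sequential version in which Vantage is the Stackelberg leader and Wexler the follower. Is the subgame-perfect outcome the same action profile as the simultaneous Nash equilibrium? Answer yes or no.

yes

Wexler best-responds to each possible Vantage move:
- Basic: Wexler compares 5, 11 and picks Y; Vantage would get 3.
- Plus: Wexler compares 6, 10 and picks Y; Vantage would get 10.
- Deluxe: Wexler compares 0, 11 and picks Y; Vantage would get 4.
Among 3, 10, 4, the best is 10 at Plus. Subgame-perfect outcome: (Plus, Y) with payoffs (10, 10).
For the simultaneous game, intersect best replies.
Vantage's best replies: X→Plus; Y→Plus.
Wexler's best replies: Basic→Y; Plus→Y; Deluxe→Y.
The unique mutual best reply is (Plus, Y), giving (10, 10).
Sequential outcome (Plus, Y) coincides with the Nash profile (Plus, Y).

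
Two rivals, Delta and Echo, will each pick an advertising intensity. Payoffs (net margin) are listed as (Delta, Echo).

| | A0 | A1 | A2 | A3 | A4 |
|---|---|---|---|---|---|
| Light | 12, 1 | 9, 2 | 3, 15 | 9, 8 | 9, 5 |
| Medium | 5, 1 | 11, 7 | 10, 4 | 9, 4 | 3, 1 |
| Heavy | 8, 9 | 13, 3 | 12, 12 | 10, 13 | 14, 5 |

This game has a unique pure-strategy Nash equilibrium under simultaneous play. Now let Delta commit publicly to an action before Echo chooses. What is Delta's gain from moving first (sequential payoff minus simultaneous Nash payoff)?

Echo best-responds to each possible Delta move:
- Light → Echo plays A2 (best of 1, 2, 15, 8, 5); Delta gets 3.
- Medium → Echo plays A1 (best of 1, 7, 4, 4, 1); Delta gets 11.
- Heavy → Echo plays A3 (best of 9, 3, 12, 13, 5); Delta gets 10.
Among 3, 11, 10, the best is 11 at Medium. Subgame-perfect outcome: (Medium, A1) with payoffs (11, 7).
For the simultaneous game, intersect best replies.
Delta's best replies: A0→Light; A1→Heavy; A2→Heavy; A3→Heavy; A4→Heavy.
Echo's best replies: Light→A2; Medium→A1; Heavy→A3.
The unique mutual best reply is (Heavy, A3), giving (10, 13).
Delta's commitment gain: 11 − 10 = 1.

1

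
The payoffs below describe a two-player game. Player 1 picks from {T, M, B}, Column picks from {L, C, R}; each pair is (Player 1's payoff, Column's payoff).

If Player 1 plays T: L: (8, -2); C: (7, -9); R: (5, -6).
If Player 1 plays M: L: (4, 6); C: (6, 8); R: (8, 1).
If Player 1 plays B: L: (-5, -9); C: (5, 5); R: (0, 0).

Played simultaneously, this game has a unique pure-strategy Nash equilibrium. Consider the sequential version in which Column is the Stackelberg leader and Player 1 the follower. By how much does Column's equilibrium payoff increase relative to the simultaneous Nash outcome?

Backward induction with Column moving first.
- L: BR = T, leader payoff -2.
- C: BR = T, leader payoff -9.
- R: BR = M, leader payoff 1.
Column's induced payoffs are -2, -9, 1, so Column commits to R. Subgame-perfect outcome: (M, R) with payoffs (8, 1).
Now find the simultaneous Nash equilibrium.
Player 1's best replies: L→T; C→T; R→M.
Column's best replies: T→L; M→C; B→C.
The unique mutual best reply is (T, L), giving (8, -2).
Column's commitment gain: 1 − -2 = 3.

3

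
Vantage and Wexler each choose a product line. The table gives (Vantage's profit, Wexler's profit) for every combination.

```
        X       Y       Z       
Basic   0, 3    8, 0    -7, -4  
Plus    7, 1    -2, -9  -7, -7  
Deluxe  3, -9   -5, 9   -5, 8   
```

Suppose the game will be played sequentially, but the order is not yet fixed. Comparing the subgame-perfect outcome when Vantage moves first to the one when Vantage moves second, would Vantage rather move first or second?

first

If Vantage leads: Wexler's best replies are Basic→X, Plus→X, Deluxe→Y; Vantage's induced payoffs 0, 7, -5; outcome (Plus, X), payoffs (7, 1).
If Wexler leads: Vantage's best replies are X→Plus, Y→Basic, Z→Deluxe; Wexler's induced payoffs 1, 0, 8; outcome (Deluxe, Z), payoffs (-5, 8).
Vantage gets 7 moving first and -5 moving second, so Vantage prefers to move first.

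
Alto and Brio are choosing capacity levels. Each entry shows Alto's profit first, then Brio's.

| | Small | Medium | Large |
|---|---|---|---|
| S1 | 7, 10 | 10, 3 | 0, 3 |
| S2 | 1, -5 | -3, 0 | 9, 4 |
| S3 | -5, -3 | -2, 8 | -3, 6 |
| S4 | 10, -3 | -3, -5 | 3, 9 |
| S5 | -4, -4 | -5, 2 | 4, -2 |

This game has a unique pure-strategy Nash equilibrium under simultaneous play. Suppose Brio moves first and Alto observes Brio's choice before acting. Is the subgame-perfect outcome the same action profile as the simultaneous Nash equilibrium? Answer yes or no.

yes

Solve by backward induction (Brio leads).
- Small → Alto plays S4 (best of 7, 1, -5, 10, -4); Brio gets -3.
- Medium → Alto plays S1 (best of 10, -3, -2, -3, -5); Brio gets 3.
- Large → Alto plays S2 (best of 0, 9, -3, 3, 4); Brio gets 4.
Brio's induced payoffs are -3, 3, 4, so Brio commits to Large. Subgame-perfect outcome: (S2, Large) with payoffs (9, 4).
For the simultaneous game, intersect best replies.
Alto's best replies: Small→S4; Medium→S1; Large→S2.
Brio's best replies: S1→Small; S2→Large; S3→Medium; S4→Large; S5→Medium.
The unique mutual best reply is (S2, Large), giving (9, 4).
Sequential outcome (S2, Large) coincides with the Nash profile (S2, Large).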